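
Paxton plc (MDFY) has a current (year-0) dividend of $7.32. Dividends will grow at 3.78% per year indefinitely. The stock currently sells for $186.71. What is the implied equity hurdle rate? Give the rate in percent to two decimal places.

7.85%

Rearranging the constant-growth DDM: r = D₁/P₀ + g.
D₁ = 7.32 × (1 + 0.0378) = 7.5967.
r = 7.5967 / 186.71 + 0.0378 = 0.04069 + 0.0378 = 0.07849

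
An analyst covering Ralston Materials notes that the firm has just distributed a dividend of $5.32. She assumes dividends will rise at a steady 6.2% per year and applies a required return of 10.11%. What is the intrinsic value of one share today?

Gordon growth model: P₀ = D₁/(r − g). D₁ = 5.32 × (1 + 0.062) = 5.6498.
P₀ = 5.6498 / (0.1011 − 0.062) = 5.6498 / 0.0391 = 144.4972

$144.50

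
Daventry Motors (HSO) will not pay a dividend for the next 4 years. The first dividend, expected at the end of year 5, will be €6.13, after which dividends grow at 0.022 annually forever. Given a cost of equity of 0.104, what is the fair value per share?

Deferred-dividend DDM. At t=4 the remaining stream is a growing perpetuity with first payment D_5 = 6.13.
V_4 = D_5/(r−g) = 6.13/(0.104−0.022) = 74.7561
P₀ = V_4/(1+r)^4 = 74.7561/(1+0.104)^4 = 50.3234

€50.32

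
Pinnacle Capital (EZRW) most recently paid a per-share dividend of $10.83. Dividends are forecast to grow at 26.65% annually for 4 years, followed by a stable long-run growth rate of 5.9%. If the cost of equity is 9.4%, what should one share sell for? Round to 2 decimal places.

Two-stage DDM. Project D₁…D_4 at 0.2665, terminal growth 0.059, discount at r = 0.094.
D_1 = 13.7162
D_2 = 17.3716
D_3 = 22.0011
D_4 = 27.8644
Terminal value at t=4: TV = D_5/(r−g) = 29.5084/(0.094−0.059) = 843.0962
P₀ = 13.7162/(1+0.094)^1 + 17.3716/(1+0.094)^2 + 22.0011/(1+0.094)^3 + 27.8644/(1+0.094)^4 + 843.0962/(1+0.094)^4 = 651.8913

$651.89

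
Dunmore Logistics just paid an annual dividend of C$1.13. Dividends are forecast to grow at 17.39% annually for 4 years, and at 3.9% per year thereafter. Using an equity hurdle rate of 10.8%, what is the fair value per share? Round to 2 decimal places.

Two-stage DDM. Project D₁…D_4 at 0.1739, terminal growth 0.039, discount at r = 0.108.
D_1 = 1.3265
D_2 = 1.5572
D_3 = 1.8280
D_4 = 2.1459
Terminal value at t=4: TV = D_5/(r−g) = 2.2296/(0.108−0.039) = 32.3124
P₀ = 1.3265/(1+0.108)^1 + 1.5572/(1+0.108)^2 + 1.8280/(1+0.108)^3 + 2.1459/(1+0.108)^4 + 32.3124/(1+0.108)^4 = 26.6725

C$26.67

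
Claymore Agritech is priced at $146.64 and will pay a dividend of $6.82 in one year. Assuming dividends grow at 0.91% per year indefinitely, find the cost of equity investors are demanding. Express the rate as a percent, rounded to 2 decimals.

Rearranging the constant-growth DDM: r = D₁/P₀ + g.
r = 6.8200 / 146.64 + 0.0091 = 0.04651 + 0.0091 = 0.05561

5.56%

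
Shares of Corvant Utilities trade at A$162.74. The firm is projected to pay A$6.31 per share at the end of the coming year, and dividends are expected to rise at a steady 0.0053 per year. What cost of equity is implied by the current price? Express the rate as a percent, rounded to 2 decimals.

Rearranging the constant-growth DDM: r = D₁/P₀ + g.
r = 6.3100 / 162.74 + 0.0053 = 0.03877 + 0.0053 = 0.04407

4.41%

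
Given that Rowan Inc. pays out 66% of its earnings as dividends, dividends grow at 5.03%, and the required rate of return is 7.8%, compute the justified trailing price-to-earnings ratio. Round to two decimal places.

Justified trailing P/E = b(1+g)/(r−g) = 0.66×(1+0.0503)/(0.078−0.0503) = 25.0252

25.03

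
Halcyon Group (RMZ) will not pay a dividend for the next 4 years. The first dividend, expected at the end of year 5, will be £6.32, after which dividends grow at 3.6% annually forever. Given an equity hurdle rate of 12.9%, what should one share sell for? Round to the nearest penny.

Deferred-dividend DDM. At t=4 the remaining stream is a growing perpetuity with first payment D_5 = 6.32.
V_4 = D_5/(r−g) = 6.32/(0.129−0.036) = 67.9570
P₀ = V_4/(1+r)^4 = 67.9570/(1+0.129)^4 = 41.8272

£41.83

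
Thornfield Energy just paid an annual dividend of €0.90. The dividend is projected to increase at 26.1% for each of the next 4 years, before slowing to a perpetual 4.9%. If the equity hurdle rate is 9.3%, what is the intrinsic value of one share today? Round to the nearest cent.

Two-stage DDM. Project D₁…D_4 at 0.261, terminal growth 0.049, discount at r = 0.093.
D_1 = 1.1349
D_2 = 1.4311
D_3 = 1.8046
D_4 = 2.2756
Terminal value at t=4: TV = D_5/(r−g) = 2.3871/(0.093−0.049) = 54.2532
P₀ = 1.1349/(1+0.093)^1 + 1.4311/(1+0.093)^2 + 1.8046/(1+0.093)^3 + 2.2756/(1+0.093)^4 + 54.2532/(1+0.093)^4 = 43.2269

€43.23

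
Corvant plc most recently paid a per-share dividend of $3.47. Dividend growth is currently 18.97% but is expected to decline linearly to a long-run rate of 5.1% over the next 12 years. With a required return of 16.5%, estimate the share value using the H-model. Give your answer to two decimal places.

$57.32

H-model: P₀ = D₀[(1+g_L) + H(g_S−g_L)]/(r−g_L), with H = 12/2 = 6.
P₀ = 3.47 × [(1+0.051) + 6×(0.1897−0.051)] / (0.165−0.051)
   = 3.47 × 1.8832 / 0.114 = 57.3220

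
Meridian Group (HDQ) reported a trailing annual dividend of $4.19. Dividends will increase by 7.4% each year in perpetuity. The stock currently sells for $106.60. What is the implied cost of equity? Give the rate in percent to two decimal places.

11.62%

Rearranging the constant-growth DDM: r = D₁/P₀ + g.
D₁ = 4.19 × (1 + 0.074) = 4.5001.
r = 4.5001 / 106.60 + 0.074 = 0.04221 + 0.074 = 0.11621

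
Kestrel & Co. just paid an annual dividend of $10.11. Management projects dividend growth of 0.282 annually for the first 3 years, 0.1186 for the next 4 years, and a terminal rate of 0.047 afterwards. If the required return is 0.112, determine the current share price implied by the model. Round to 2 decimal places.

Three-stage DDM. Project D₁…D_7; terminal Gordon value at t=7 with g = 0.047; discount at r = 0.112.
D_1 = 12.9610
D_2 = 16.6160
D_3 = 21.3017
D_4 = 23.8281
D_5 = 26.6542
D_6 = 29.8153
D_7 = 33.3514
TV_7 = 34.9189/(0.112−0.047) = 537.2146
P₀ = Σ Dₜ/(1+r)ᵗ + TV_7/(1+r)^7 = 358.9906

$358.99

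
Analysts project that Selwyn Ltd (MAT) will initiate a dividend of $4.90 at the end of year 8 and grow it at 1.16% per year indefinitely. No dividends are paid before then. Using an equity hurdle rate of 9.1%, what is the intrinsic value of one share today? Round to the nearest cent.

Deferred-dividend DDM. At t=7 the remaining stream is a growing perpetuity with first payment D_8 = 4.90.
V_7 = D_8/(r−g) = 4.90/(0.091−0.0116) = 61.7128
P₀ = V_7/(1+r)^7 = 61.7128/(1+0.091)^7 = 33.5430

$33.54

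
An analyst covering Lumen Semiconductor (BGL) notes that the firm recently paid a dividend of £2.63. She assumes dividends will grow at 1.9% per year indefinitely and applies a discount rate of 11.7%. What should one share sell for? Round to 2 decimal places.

£27.35

Gordon growth model: P₀ = D₁/(r − g). D₁ = 2.63 × (1 + 0.019) = 2.6800.
P₀ = 2.6800 / (0.117 − 0.019) = 2.6800 / 0.098 = 27.3466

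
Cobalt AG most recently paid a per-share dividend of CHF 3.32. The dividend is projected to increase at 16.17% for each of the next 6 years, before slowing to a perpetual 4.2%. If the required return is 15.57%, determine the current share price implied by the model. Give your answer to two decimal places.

CHF 51.67

Two-stage DDM. Project D₁…D_6 at 0.1617, terminal growth 0.042, discount at r = 0.1557.
D_1 = 3.8568
D_2 = 4.4805
D_3 = 5.2050
D_4 = 6.0466
D_5 = 7.0244
D_6 = 8.1602
Terminal value at t=6: TV = D_7/(r−g) = 8.5030/(0.1557−0.042) = 74.7841
P₀ = 3.8568/(1+0.1557)^1 + 4.4805/(1+0.1557)^2 + 5.2050/(1+0.1557)^3 + 6.0466/(1+0.1557)^4 + 7.0244/(1+0.1557)^5 + 8.1602/(1+0.1557)^6 + 74.7841/(1+0.1557)^6 = 51.6713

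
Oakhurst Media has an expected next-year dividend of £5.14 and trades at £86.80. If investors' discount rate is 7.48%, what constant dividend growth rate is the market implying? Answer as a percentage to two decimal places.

1.56%

From P₀ = D₁/(r − g), the implied growth is g = r − D₁/P₀.
g = 0.0748 − 5.14/86.80 = 0.0748 − 0.05922 = 0.01558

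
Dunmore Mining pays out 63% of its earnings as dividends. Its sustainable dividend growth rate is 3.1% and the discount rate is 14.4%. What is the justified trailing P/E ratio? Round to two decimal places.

5.75

Justified trailing P/E = b(1+g)/(r−g) = 0.63×(1+0.031)/(0.144−0.031) = 5.7481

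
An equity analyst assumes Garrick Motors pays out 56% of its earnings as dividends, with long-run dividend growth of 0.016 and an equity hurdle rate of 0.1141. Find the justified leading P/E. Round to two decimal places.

Justified leading P/E = b/(r−g) = 0.56/(0.1141−0.016) = 5.7085

5.71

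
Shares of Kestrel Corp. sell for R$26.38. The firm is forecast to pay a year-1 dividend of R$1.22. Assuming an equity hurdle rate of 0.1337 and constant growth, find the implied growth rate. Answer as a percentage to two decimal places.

From P₀ = D₁/(r − g), the implied growth is g = r − D₁/P₀.
g = 0.1337 − 1.22/26.38 = 0.1337 − 0.04625 = 0.08745

8.75%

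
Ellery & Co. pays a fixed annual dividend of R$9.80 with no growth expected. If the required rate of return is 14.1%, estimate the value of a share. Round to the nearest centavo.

R$69.50

Zero-growth DDM (perpetuity): P₀ = D/r = 9.80 / 0.141 = 69.5035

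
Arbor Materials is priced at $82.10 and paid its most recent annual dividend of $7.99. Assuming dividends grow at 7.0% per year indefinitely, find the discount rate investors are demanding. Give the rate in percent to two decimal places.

Rearranging the constant-growth DDM: r = D₁/P₀ + g.
D₁ = 7.99 × (1 + 0.07) = 8.5493.
r = 8.5493 / 82.10 + 0.07 = 0.10413 + 0.07 = 0.17413

17.41%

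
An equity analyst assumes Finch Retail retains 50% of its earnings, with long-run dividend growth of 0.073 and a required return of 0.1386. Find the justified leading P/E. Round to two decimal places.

7.62

Payout ratio b = 1 − 0.50 = 0.50.
Justified leading P/E = b/(r−g) = 0.50/(0.1386−0.073) = 7.6220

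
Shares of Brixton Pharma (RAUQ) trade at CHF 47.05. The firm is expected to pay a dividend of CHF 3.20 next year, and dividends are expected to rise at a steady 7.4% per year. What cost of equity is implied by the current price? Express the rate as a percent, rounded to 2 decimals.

14.20%

Rearranging the constant-growth DDM: r = D₁/P₀ + g.
r = 3.2000 / 47.05 + 0.074 = 0.06801 + 0.074 = 0.14201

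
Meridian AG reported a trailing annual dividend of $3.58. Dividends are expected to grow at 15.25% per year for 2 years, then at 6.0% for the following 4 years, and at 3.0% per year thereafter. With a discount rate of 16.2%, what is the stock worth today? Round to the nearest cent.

Three-stage DDM. Project D₁…D_6; terminal Gordon value at t=6 with g = 0.03; discount at r = 0.162.
D_1 = 4.1260
D_2 = 4.7552
D_3 = 5.0405
D_4 = 5.3429
D_5 = 5.6635
D_6 = 6.0033
TV_6 = 6.1834/(0.162−0.03) = 46.8437
P₀ = Σ Dₜ/(1+r)ᵗ + TV_6/(1+r)^6 = 37.3565

$37.36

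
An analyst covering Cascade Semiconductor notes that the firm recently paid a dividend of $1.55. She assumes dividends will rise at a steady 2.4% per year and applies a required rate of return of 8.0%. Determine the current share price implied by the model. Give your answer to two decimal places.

$28.34

Gordon growth model: P₀ = D₁/(r − g). D₁ = 1.55 × (1 + 0.024) = 1.5872.
P₀ = 1.5872 / (0.08 − 0.024) = 1.5872 / 0.056 = 28.3429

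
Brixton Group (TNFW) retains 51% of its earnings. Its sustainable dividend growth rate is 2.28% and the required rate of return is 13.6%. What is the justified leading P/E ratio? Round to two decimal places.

Payout ratio b = 1 − 0.51 = 0.49.
Justified leading P/E = b/(r−g) = 0.49/(0.136−0.0228) = 4.3286

4.33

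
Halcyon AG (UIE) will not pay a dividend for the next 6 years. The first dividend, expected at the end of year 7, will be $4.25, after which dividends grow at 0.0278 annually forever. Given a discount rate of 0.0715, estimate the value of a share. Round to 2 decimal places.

$64.26

Deferred-dividend DDM. At t=6 the remaining stream is a growing perpetuity with first payment D_7 = 4.25.
V_6 = D_7/(r−g) = 4.25/(0.0715−0.0278) = 97.2540
P₀ = V_6/(1+r)^6 = 97.2540/(1+0.0715)^6 = 64.2620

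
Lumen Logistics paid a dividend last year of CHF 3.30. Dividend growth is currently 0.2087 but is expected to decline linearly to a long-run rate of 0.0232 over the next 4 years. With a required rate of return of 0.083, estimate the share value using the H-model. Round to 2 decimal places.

H-model: P₀ = D₀[(1+g_L) + H(g_S−g_L)]/(r−g_L), with H = 4/2 = 2.
P₀ = 3.30 × [(1+0.0232) + 2×(0.2087−0.0232)] / (0.083−0.0232)
   = 3.30 × 1.3942 / 0.0598 = 76.9375

CHF 76.94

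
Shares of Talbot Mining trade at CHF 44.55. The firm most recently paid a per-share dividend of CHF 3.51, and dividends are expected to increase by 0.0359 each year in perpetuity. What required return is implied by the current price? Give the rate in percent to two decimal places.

11.75%

Rearranging the constant-growth DDM: r = D₁/P₀ + g.
D₁ = 3.51 × (1 + 0.0359) = 3.6360.
r = 3.6360 / 44.55 + 0.0359 = 0.08162 + 0.0359 = 0.11752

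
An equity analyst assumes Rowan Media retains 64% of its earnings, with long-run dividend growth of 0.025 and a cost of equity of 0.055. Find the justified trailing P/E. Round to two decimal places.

Payout ratio b = 1 − 0.64 = 0.36.
Justified trailing P/E = b(1+g)/(r−g) = 0.36×(1+0.025)/(0.055−0.025) = 12.3000

12.30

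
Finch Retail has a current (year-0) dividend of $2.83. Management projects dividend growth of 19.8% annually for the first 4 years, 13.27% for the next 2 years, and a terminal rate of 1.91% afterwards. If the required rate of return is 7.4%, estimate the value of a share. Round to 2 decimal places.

Three-stage DDM. Project D₁…D_6; terminal Gordon value at t=6 with g = 0.0191; discount at r = 0.074.
D_1 = 3.3903
D_2 = 4.0616
D_3 = 4.8658
D_4 = 5.8293
D_5 = 6.6028
D_6 = 7.4790
TV_6 = 7.6218/(0.074−0.0191) = 138.8315
P₀ = Σ Dₜ/(1+r)ᵗ + TV_6/(1+r)^6 = 114.9421

$114.94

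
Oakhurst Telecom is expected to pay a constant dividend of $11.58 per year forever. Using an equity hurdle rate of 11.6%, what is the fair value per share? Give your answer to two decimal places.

$99.83

Zero-growth DDM (perpetuity): P₀ = D/r = 11.58 / 0.116 = 99.8276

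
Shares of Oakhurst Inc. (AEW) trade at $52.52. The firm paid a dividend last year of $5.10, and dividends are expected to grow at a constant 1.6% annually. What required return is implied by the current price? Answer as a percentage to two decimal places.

Rearranging the constant-growth DDM: r = D₁/P₀ + g.
D₁ = 5.10 × (1 + 0.016) = 5.1816.
r = 5.1816 / 52.52 + 0.016 = 0.09866 + 0.016 = 0.11466

11.47%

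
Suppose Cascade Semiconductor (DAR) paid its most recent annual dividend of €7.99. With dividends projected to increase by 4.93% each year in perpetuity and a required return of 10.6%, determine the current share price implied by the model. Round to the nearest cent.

Gordon growth model: P₀ = D₁/(r − g). D₁ = 7.99 × (1 + 0.0493) = 8.3839.
P₀ = 8.3839 / (0.106 − 0.0493) = 8.3839 / 0.0567 = 147.8643

€147.86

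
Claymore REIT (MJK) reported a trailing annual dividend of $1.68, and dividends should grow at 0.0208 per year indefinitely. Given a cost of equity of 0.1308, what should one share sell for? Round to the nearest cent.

$15.59

Gordon growth model: P₀ = D₁/(r − g). D₁ = 1.68 × (1 + 0.0208) = 1.7149.
P₀ = 1.7149 / (0.1308 − 0.0208) = 1.7149 / 0.11 = 15.5904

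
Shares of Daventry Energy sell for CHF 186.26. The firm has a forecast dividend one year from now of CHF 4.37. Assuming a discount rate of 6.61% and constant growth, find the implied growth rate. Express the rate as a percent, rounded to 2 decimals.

4.26%

From P₀ = D₁/(r − g), the implied growth is g = r − D₁/P₀.
g = 0.0661 − 4.37/186.26 = 0.0661 − 0.02346 = 0.04264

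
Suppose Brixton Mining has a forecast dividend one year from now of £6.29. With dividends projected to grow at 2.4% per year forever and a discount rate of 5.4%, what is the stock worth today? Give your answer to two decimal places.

Gordon growth model: P₀ = D₁/(r − g), with D₁ = 6.29 given directly.
P₀ = 6.2900 / (0.054 − 0.024) = 6.2900 / 0.03 = 209.6667

£209.67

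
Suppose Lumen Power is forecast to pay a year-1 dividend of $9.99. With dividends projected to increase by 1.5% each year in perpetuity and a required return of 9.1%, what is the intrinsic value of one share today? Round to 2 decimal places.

Gordon growth model: P₀ = D₁/(r − g), with D₁ = 9.99 given directly.
P₀ = 9.9900 / (0.091 − 0.015) = 9.9900 / 0.076 = 131.4474

$131.45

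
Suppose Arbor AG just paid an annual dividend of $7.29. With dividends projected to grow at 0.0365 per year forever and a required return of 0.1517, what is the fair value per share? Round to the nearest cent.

$65.59

Gordon growth model: P₀ = D₁/(r − g). D₁ = 7.29 × (1 + 0.0365) = 7.5561.
P₀ = 7.5561 / (0.1517 − 0.0365) = 7.5561 / 0.1152 = 65.5910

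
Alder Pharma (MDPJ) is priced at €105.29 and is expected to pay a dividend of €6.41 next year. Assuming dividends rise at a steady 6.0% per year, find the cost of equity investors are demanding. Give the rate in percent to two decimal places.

Rearranging the constant-growth DDM: r = D₁/P₀ + g.
r = 6.4100 / 105.29 + 0.06 = 0.06088 + 0.06 = 0.12088

12.09%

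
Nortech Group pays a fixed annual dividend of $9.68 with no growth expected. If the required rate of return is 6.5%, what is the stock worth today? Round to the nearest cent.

$148.92

Zero-growth DDM (perpetuity): P₀ = D/r = 9.68 / 0.065 = 148.9231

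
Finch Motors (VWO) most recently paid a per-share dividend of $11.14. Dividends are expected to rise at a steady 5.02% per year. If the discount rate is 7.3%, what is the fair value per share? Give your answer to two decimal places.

Gordon growth model: P₀ = D₁/(r − g). D₁ = 11.14 × (1 + 0.0502) = 11.6992.
P₀ = 11.6992 / (0.073 − 0.0502) = 11.6992 / 0.0228 = 513.1240

$513.12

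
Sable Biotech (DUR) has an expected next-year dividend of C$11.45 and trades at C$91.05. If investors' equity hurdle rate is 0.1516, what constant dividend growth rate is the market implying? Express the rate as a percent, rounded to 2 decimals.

2.58%

From P₀ = D₁/(r − g), the implied growth is g = r − D₁/P₀.
g = 0.1516 − 11.45/91.05 = 0.1516 − 0.12576 = 0.02584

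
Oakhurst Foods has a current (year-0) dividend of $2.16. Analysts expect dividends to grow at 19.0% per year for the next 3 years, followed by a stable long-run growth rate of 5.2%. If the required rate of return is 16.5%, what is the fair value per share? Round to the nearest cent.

Two-stage DDM. Project D₁…D_3 at 0.19, terminal growth 0.052, discount at r = 0.165.
D_1 = 2.5704
D_2 = 3.0588
D_3 = 3.6399
Terminal value at t=3: TV = D_4/(r−g) = 3.8292/(0.165−0.052) = 33.8869
P₀ = 2.5704/(1+0.165)^1 + 3.0588/(1+0.165)^2 + 3.6399/(1+0.165)^3 + 33.8869/(1+0.165)^3 = 28.1937

$28.19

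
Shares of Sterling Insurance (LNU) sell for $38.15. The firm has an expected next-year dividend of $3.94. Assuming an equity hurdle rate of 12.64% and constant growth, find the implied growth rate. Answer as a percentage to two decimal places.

From P₀ = D₁/(r − g), the implied growth is g = r − D₁/P₀.
g = 0.1264 − 3.94/38.15 = 0.1264 − 0.10328 = 0.02312

2.31%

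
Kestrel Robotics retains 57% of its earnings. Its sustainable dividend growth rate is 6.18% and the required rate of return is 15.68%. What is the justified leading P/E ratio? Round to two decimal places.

Payout ratio b = 1 − 0.57 = 0.43.
Justified leading P/E = b/(r−g) = 0.43/(0.1568−0.0618) = 4.5263

4.53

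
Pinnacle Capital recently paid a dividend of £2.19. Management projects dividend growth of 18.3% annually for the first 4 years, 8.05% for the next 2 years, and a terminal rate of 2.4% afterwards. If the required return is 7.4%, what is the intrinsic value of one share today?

Three-stage DDM. Project D₁…D_6; terminal Gordon value at t=6 with g = 0.024; discount at r = 0.074.
D_1 = 2.5908
D_2 = 3.0649
D_3 = 3.6258
D_4 = 4.2893
D_5 = 4.6346
D_6 = 5.0076
TV_6 = 5.1278/(0.074−0.024) = 102.5564
P₀ = Σ Dₜ/(1+r)ᵗ + TV_6/(1+r)^6 = 84.5508

£84.55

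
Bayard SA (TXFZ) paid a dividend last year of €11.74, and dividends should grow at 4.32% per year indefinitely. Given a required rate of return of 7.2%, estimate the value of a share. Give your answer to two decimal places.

€425.25

Gordon growth model: P₀ = D₁/(r − g). D₁ = 11.74 × (1 + 0.0432) = 12.2472.
P₀ = 12.2472 / (0.072 − 0.0432) = 12.2472 / 0.0288 = 425.2489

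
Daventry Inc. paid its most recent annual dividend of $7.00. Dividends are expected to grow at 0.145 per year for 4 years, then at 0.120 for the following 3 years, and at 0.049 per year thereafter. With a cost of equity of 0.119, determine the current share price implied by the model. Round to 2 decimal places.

$168.03

Three-stage DDM. Project D₁…D_7; terminal Gordon value at t=7 with g = 0.049; discount at r = 0.119.
D_1 = 8.0150
D_2 = 9.1772
D_3 = 10.5079
D_4 = 12.0315
D_5 = 13.4753
D_6 = 15.0923
D_7 = 16.9034
TV_7 = 17.7317/(0.119−0.049) = 253.3095
P₀ = Σ Dₜ/(1+r)ᵗ + TV_7/(1+r)^7 = 168.0298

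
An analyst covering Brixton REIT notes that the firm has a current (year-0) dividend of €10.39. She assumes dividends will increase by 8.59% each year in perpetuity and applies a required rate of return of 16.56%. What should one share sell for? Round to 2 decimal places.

Gordon growth model: P₀ = D₁/(r − g). D₁ = 10.39 × (1 + 0.0859) = 11.2825.
P₀ = 11.2825 / (0.1656 − 0.0859) = 11.2825 / 0.0797 = 141.5621

€141.56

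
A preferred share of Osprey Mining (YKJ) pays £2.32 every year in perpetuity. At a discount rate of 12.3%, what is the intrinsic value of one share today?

£18.86

Zero-growth DDM (perpetuity): P₀ = D/r = 2.32 / 0.123 = 18.8618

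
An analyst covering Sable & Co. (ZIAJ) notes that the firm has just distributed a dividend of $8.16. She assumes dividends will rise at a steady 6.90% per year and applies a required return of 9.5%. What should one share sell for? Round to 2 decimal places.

Gordon growth model: P₀ = D₁/(r − g). D₁ = 8.16 × (1 + 0.069) = 8.7230.
P₀ = 8.7230 / (0.095 − 0.069) = 8.7230 / 0.026 = 335.5015

$335.50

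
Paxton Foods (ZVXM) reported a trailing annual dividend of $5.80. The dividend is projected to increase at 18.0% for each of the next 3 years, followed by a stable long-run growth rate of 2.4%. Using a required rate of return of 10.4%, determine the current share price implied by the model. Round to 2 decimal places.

Two-stage DDM. Project D₁…D_3 at 0.18, terminal growth 0.024, discount at r = 0.104.
D_1 = 6.8440
D_2 = 8.0759
D_3 = 9.5296
Terminal value at t=3: TV = D_4/(r−g) = 9.7583/(0.104−0.024) = 121.9787
P₀ = 6.8440/(1+0.104)^1 + 8.0759/(1+0.104)^2 + 9.5296/(1+0.104)^3 + 121.9787/(1+0.104)^3 = 110.5594

$110.56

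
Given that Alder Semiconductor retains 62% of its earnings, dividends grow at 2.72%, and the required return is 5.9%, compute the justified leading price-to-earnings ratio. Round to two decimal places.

11.95

Payout ratio b = 1 − 0.62 = 0.38.
Justified leading P/E = b/(r−g) = 0.38/(0.059−0.0272) = 11.9497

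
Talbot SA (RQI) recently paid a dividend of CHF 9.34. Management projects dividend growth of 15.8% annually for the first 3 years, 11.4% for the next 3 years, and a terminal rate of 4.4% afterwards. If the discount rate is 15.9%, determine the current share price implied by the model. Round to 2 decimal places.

CHF 128.90

Three-stage DDM. Project D₁…D_6; terminal Gordon value at t=6 with g = 0.044; discount at r = 0.159.
D_1 = 10.8157
D_2 = 12.5246
D_3 = 14.5035
D_4 = 16.1569
D_5 = 17.9988
D_6 = 20.0506
TV_6 = 20.9329/(0.159−0.044) = 182.0249
P₀ = Σ Dₜ/(1+r)ᵗ + TV_6/(1+r)^6 = 128.9029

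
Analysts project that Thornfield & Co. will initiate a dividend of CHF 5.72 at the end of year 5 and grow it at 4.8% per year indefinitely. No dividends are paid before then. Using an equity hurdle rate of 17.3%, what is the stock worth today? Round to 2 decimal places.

CHF 24.17

Deferred-dividend DDM. At t=4 the remaining stream is a growing perpetuity with first payment D_5 = 5.72.
V_4 = D_5/(r−g) = 5.72/(0.173−0.048) = 45.7600
P₀ = V_4/(1+r)^4 = 45.7600/(1+0.173)^4 = 24.1710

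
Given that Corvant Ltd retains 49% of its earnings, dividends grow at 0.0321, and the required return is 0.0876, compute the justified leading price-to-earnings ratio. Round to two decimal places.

Payout ratio b = 1 − 0.49 = 0.51.
Justified leading P/E = b/(r−g) = 0.51/(0.0876−0.0321) = 9.1892

9.19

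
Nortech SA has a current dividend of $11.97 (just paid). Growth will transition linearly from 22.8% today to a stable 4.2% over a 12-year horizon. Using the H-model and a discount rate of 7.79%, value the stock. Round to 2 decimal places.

H-model: P₀ = D₀[(1+g_L) + H(g_S−g_L)]/(r−g_L), with H = 12/2 = 6.
P₀ = 11.97 × [(1+0.042) + 6×(0.228−0.042)] / (0.0779−0.042)
   = 11.97 × 2.1580 / 0.0359 = 719.5337

$719.53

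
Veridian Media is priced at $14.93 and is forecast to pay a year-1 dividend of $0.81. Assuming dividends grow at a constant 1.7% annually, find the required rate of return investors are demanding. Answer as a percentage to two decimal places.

7.13%

Rearranging the constant-growth DDM: r = D₁/P₀ + g.
r = 0.8100 / 14.93 + 0.017 = 0.05425 + 0.017 = 0.07125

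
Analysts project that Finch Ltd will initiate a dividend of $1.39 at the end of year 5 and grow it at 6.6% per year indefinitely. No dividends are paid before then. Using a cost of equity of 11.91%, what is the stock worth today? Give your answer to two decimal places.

Deferred-dividend DDM. At t=4 the remaining stream is a growing perpetuity with first payment D_5 = 1.39.
V_4 = D_5/(r−g) = 1.39/(0.1191−0.066) = 26.1770
P₀ = V_4/(1+r)^4 = 26.1770/(1+0.1191)^4 = 16.6896

$16.69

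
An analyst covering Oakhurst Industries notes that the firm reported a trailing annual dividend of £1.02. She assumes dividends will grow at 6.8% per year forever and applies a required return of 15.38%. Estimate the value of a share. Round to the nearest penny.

£12.70

Gordon growth model: P₀ = D₁/(r − g). D₁ = 1.02 × (1 + 0.068) = 1.0894.
P₀ = 1.0894 / (0.1538 − 0.068) = 1.0894 / 0.0858 = 12.6965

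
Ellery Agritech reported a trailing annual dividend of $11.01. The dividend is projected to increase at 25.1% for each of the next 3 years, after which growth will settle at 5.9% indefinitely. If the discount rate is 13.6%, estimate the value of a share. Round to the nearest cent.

Two-stage DDM. Project D₁…D_3 at 0.251, terminal growth 0.059, discount at r = 0.136.
D_1 = 13.7735
D_2 = 17.2307
D_3 = 21.5556
Terminal value at t=3: TV = D_4/(r−g) = 22.8273/(0.136−0.059) = 296.4589
P₀ = 13.7735/(1+0.136)^1 + 17.2307/(1+0.136)^2 + 21.5556/(1+0.136)^3 + 296.4589/(1+0.136)^3 = 242.4027

$242.40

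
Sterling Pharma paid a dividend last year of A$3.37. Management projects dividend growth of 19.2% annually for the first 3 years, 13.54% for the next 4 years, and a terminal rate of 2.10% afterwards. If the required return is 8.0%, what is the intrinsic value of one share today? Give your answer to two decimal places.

A$128.70

Three-stage DDM. Project D₁…D_7; terminal Gordon value at t=7 with g = 0.021; discount at r = 0.08.
D_1 = 4.0170
D_2 = 4.7883
D_3 = 5.7077
D_4 = 6.4805
D_5 = 7.3579
D_6 = 8.3542
D_7 = 9.4854
TV_7 = 9.6846/(0.08−0.021) = 164.1451
P₀ = Σ Dₜ/(1+r)ᵗ + TV_7/(1+r)^7 = 128.7029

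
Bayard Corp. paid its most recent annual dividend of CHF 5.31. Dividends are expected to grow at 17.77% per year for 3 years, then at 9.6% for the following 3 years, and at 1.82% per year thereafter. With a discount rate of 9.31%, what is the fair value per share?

Three-stage DDM. Project D₁…D_6; terminal Gordon value at t=6 with g = 0.0182; discount at r = 0.0931.
D_1 = 6.2536
D_2 = 7.3648
D_3 = 8.6736
D_4 = 9.5062
D_5 = 10.4188
D_6 = 11.4191
TV_6 = 11.6269/(0.0931−0.0182) = 155.2321
P₀ = Σ Dₜ/(1+r)ᵗ + TV_6/(1+r)^6 = 129.5497

CHF 129.55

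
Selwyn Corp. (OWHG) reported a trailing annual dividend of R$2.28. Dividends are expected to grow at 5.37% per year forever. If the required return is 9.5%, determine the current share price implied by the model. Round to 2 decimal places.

R$58.17

Gordon growth model: P₀ = D₁/(r − g). D₁ = 2.28 × (1 + 0.0537) = 2.4024.
P₀ = 2.4024 / (0.095 − 0.0537) = 2.4024 / 0.0413 = 58.1704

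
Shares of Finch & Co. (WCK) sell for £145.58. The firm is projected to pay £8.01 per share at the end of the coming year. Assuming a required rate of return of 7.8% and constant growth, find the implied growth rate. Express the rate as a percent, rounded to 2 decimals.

2.30%

From P₀ = D₁/(r − g), the implied growth is g = r − D₁/P₀.
g = 0.078 − 8.01/145.58 = 0.078 − 0.05502 = 0.02298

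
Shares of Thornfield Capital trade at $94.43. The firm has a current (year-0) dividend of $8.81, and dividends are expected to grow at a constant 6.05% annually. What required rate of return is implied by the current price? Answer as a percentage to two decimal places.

15.94%

Rearranging the constant-growth DDM: r = D₁/P₀ + g.
D₁ = 8.81 × (1 + 0.0605) = 9.3430.
r = 9.3430 / 94.43 + 0.0605 = 0.09894 + 0.0605 = 0.15944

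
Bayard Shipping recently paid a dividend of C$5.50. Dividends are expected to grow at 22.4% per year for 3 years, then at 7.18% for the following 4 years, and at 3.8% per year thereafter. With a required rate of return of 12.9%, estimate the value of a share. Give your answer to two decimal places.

C$109.03

Three-stage DDM. Project D₁…D_7; terminal Gordon value at t=7 with g = 0.038; discount at r = 0.129.
D_1 = 6.7320
D_2 = 8.2400
D_3 = 10.0857
D_4 = 10.8099
D_5 = 11.5860
D_6 = 12.4179
D_7 = 13.3095
TV_7 = 13.8153/(0.129−0.038) = 151.8161
P₀ = Σ Dₜ/(1+r)ᵗ + TV_7/(1+r)^7 = 109.0267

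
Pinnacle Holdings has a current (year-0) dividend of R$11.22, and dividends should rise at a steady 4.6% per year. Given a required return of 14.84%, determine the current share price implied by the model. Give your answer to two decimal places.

R$114.61

Gordon growth model: P₀ = D₁/(r − g). D₁ = 11.22 × (1 + 0.046) = 11.7361.
P₀ = 11.7361 / (0.1484 − 0.046) = 11.7361 / 0.1024 = 114.6105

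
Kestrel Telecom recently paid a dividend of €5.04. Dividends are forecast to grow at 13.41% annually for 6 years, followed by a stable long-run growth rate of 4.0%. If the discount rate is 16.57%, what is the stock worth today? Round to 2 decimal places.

Two-stage DDM. Project D₁…D_6 at 0.1341, terminal growth 0.04, discount at r = 0.1657.
D_1 = 5.7159
D_2 = 6.4824
D_3 = 7.3516
D_4 = 8.3375
D_5 = 9.4556
D_6 = 10.7236
Terminal value at t=6: TV = D_7/(r−g) = 11.1525/(0.1657−0.04) = 88.7231
P₀ = 5.7159/(1+0.1657)^1 + 6.4824/(1+0.1657)^2 + 7.3516/(1+0.1657)^3 + 8.3375/(1+0.1657)^4 + 9.4556/(1+0.1657)^5 + 10.7236/(1+0.1657)^6 + 88.7231/(1+0.1657)^6 = 62.8573

€62.86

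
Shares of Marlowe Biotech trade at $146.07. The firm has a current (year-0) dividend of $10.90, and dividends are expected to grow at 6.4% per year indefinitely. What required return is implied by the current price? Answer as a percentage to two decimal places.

Rearranging the constant-growth DDM: r = D₁/P₀ + g.
D₁ = 10.90 × (1 + 0.064) = 11.5976.
r = 11.5976 / 146.07 + 0.064 = 0.07940 + 0.064 = 0.14340

14.34%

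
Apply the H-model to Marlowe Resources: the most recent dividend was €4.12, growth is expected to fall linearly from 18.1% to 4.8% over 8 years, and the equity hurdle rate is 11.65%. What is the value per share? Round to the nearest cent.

€95.03

H-model: P₀ = D₀[(1+g_L) + H(g_S−g_L)]/(r−g_L), with H = 8/2 = 4.
P₀ = 4.12 × [(1+0.048) + 4×(0.181−0.048)] / (0.1165−0.048)
   = 4.12 × 1.5800 / 0.0685 = 95.0307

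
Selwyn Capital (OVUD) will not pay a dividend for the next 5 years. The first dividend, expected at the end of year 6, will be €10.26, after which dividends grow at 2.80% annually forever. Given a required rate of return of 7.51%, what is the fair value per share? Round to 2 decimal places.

€151.66

Deferred-dividend DDM. At t=5 the remaining stream is a growing perpetuity with first payment D_6 = 10.26.
V_5 = D_6/(r−g) = 10.26/(0.0751−0.028) = 217.8344
P₀ = V_5/(1+r)^5 = 217.8344/(1+0.0751)^5 = 151.6639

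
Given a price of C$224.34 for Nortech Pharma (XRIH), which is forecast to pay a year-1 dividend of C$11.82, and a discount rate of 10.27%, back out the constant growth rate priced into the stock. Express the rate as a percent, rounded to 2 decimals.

From P₀ = D₁/(r − g), the implied growth is g = r − D₁/P₀.
g = 0.1027 − 11.82/224.34 = 0.1027 − 0.05269 = 0.05001

5.00%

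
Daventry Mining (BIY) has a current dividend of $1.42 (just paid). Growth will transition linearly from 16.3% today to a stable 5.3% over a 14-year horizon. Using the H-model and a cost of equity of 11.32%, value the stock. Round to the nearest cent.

$43.00

H-model: P₀ = D₀[(1+g_L) + H(g_S−g_L)]/(r−g_L), with H = 14/2 = 7.
P₀ = 1.42 × [(1+0.053) + 7×(0.163−0.053)] / (0.1132−0.053)
   = 1.42 × 1.8230 / 0.0602 = 43.0010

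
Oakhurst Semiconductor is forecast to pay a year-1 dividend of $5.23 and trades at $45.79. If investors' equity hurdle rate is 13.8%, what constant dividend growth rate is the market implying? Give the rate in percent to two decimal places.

From P₀ = D₁/(r − g), the implied growth is g = r − D₁/P₀.
g = 0.138 − 5.23/45.79 = 0.138 − 0.11422 = 0.02378

2.38%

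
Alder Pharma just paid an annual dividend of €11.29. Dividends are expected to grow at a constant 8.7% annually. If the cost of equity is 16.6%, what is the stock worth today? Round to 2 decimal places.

Gordon growth model: P₀ = D₁/(r − g). D₁ = 11.29 × (1 + 0.087) = 12.2722.
P₀ = 12.2722 / (0.166 − 0.087) = 12.2722 / 0.079 = 155.3447

€155.34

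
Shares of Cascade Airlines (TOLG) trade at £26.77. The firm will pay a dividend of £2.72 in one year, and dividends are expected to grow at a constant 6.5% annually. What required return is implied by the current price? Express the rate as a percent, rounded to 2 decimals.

16.66%

Rearranging the constant-growth DDM: r = D₁/P₀ + g.
r = 2.7200 / 26.77 + 0.065 = 0.10161 + 0.065 = 0.16661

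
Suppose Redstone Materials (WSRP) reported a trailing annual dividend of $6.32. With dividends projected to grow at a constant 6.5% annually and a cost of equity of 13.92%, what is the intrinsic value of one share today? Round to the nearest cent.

$90.71

Gordon growth model: P₀ = D₁/(r − g). D₁ = 6.32 × (1 + 0.065) = 6.7308.
P₀ = 6.7308 / (0.1392 − 0.065) = 6.7308 / 0.0742 = 90.7116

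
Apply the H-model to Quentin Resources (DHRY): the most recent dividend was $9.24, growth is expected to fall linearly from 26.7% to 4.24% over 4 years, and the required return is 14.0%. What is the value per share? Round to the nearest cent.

$141.21

H-model: P₀ = D₀[(1+g_L) + H(g_S−g_L)]/(r−g_L), with H = 4/2 = 2.
P₀ = 9.24 × [(1+0.0424) + 2×(0.267−0.0424)] / (0.14−0.0424)
   = 9.24 × 1.4916 / 0.0976 = 141.2130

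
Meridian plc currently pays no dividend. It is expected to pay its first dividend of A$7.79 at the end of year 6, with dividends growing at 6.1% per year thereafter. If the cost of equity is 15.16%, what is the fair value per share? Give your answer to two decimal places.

Deferred-dividend DDM. At t=5 the remaining stream is a growing perpetuity with first payment D_6 = 7.79.
V_5 = D_6/(r−g) = 7.79/(0.1516−0.061) = 85.9823
P₀ = V_5/(1+r)^5 = 85.9823/(1+0.1516)^5 = 42.4523

A$42.45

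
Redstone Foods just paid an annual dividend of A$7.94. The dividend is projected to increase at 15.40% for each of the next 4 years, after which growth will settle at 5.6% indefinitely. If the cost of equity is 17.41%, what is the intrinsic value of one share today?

A$96.68

Two-stage DDM. Project D₁…D_4 at 0.154, terminal growth 0.056, discount at r = 0.1741.
D_1 = 9.1628
D_2 = 10.5738
D_3 = 12.2022
D_4 = 14.0813
Terminal value at t=4: TV = D_5/(r−g) = 14.8699/(0.1741−0.056) = 125.9093
P₀ = 9.1628/(1+0.1741)^1 + 10.5738/(1+0.1741)^2 + 12.2022/(1+0.1741)^3 + 14.0813/(1+0.1741)^4 + 125.9093/(1+0.1741)^4 = 96.6816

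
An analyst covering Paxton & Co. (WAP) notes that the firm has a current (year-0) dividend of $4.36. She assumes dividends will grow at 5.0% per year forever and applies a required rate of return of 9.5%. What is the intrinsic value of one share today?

$101.73

Gordon growth model: P₀ = D₁/(r − g). D₁ = 4.36 × (1 + 0.05) = 4.5780.
P₀ = 4.5780 / (0.095 − 0.05) = 4.5780 / 0.045 = 101.7333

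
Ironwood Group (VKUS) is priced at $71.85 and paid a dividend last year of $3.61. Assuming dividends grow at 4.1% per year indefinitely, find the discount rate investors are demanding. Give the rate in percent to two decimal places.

9.33%

Rearranging the constant-growth DDM: r = D₁/P₀ + g.
D₁ = 3.61 × (1 + 0.041) = 3.7580.
r = 3.7580 / 71.85 + 0.041 = 0.05230 + 0.041 = 0.09330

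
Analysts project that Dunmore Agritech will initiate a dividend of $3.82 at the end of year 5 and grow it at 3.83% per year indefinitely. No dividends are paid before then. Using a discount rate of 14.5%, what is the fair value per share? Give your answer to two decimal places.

$20.83

Deferred-dividend DDM. At t=4 the remaining stream is a growing perpetuity with first payment D_5 = 3.82.
V_4 = D_5/(r−g) = 3.82/(0.145−0.0383) = 35.8013
P₀ = V_4/(1+r)^4 = 35.8013/(1+0.145)^4 = 20.8294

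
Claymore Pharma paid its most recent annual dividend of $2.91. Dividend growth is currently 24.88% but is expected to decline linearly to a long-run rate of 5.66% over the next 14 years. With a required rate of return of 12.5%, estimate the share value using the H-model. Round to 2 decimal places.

H-model: P₀ = D₀[(1+g_L) + H(g_S−g_L)]/(r−g_L), with H = 14/2 = 7.
P₀ = 2.91 × [(1+0.0566) + 7×(0.2488−0.0566)] / (0.125−0.0566)
   = 2.91 × 2.4020 / 0.0684 = 102.1904

$102.19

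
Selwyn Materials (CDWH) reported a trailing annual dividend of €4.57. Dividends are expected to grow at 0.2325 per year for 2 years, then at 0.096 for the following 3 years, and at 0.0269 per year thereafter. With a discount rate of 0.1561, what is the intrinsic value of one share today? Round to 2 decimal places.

€59.26

Three-stage DDM. Project D₁…D_5; terminal Gordon value at t=5 with g = 0.0269; discount at r = 0.1561.
D_1 = 5.6325
D_2 = 6.9421
D_3 = 7.6085
D_4 = 8.3389
D_5 = 9.1395
TV_5 = 9.3853/(0.1561−0.0269) = 72.6419
P₀ = Σ Dₜ/(1+r)ᵗ + TV_5/(1+r)^5 = 59.2563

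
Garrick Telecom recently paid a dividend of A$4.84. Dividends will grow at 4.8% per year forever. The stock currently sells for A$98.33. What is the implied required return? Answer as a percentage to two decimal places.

Rearranging the constant-growth DDM: r = D₁/P₀ + g.
D₁ = 4.84 × (1 + 0.048) = 5.0723.
r = 5.0723 / 98.33 + 0.048 = 0.05158 + 0.048 = 0.09958

9.96%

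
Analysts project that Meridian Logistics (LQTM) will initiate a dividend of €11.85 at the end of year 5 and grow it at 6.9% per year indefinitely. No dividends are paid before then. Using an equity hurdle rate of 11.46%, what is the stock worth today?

Deferred-dividend DDM. At t=4 the remaining stream is a growing perpetuity with first payment D_5 = 11.85.
V_4 = D_5/(r−g) = 11.85/(0.1146−0.069) = 259.8684
P₀ = V_4/(1+r)^4 = 259.8684/(1+0.1146)^4 = 168.3749

€168.37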